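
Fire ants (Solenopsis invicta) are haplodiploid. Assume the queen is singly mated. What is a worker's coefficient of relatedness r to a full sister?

Haplodiploid full sisters inherit their father's entire haploid genome identically (contributing 1/2) and on average half of their mother's contribution (1/2 · 1/2 = 1/4); r = 1/2 + 1/4 = 3/4.

0.75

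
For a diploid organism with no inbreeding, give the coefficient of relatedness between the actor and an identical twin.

Each parent–offspring link contributes a factor of 1/2, and independent paths through distinct common ancestors add.
Monozygotic twins share every allele identical by descent: r = 1.

1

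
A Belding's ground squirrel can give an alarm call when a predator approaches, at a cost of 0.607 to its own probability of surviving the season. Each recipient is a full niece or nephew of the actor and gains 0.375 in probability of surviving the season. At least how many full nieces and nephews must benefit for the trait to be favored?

7

r to a full niece or nephew = 1/4 (full aunt/uncle↔niece/nephew: two paths of length 3 through the shared grandparent pair: r = 2·(1/2)^3 = 1/4).
Hamilton's rule: n·r·B > C  ⇒  n > C/(r·B) = 0.607/(0.25·0.375) = 6.475.
The smallest integer exceeding 6.475 is 7.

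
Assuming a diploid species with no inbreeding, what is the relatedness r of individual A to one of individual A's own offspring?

0.5

Each parent–offspring link contributes a factor of 1/2, and independent paths through distinct common ancestors add.
One parent–offspring link: r = (1/2)^1 = 1/2.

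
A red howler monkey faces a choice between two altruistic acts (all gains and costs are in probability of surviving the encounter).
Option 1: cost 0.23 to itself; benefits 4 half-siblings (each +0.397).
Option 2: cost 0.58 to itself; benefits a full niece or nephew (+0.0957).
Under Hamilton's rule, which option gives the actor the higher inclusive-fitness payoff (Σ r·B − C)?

Option 1: r to a half-sibling = 0.25.
Option 1: Σ r·B − C = (4·0.25·0.397) − 0.23 = 0.167.
Option 2: r to a full niece or nephew = 0.25.
Option 2: Σ r·B − C = (1·0.25·0.0957) − 0.58 = -0.556075.
Option 1 has the higher net inclusive-fitness payoff.

Option 1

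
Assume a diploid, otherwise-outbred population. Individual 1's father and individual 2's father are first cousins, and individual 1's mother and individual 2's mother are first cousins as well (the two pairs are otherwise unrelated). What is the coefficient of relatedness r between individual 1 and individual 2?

With two independent routes of shared ancestry, r is the sum of the two contributions.
Individual 1 and individual 2 are related in two ways: second cousins through their fathers (r = 1/32) and second cousins through their mothers (r = 1/32).
r = 1/32 + 1/32 = 1/16 = 0.0625.

0.0625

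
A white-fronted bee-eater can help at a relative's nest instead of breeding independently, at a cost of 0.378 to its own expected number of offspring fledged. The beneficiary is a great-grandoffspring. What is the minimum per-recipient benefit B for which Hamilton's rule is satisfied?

r to a great-grandoffspring = 1/8 (three parent–offspring links: r = (1/2)^3 = 1/8).
Hamilton's rule with n recipients of equal r: n·r·B > C, so B > C/(n·r) = 0.378/(1·0.125) = 3.024.

3.024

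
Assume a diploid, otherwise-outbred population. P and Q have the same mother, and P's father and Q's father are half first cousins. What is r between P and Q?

Relatedness sums over independent paths through distinct common ancestors.
P and Q are related in two ways: half-sibs through their shared mother (r = 1/4) and half second cousins through their fathers (r = 1/64).
r = 1/4 + 1/64 = 0.265625.

0.265625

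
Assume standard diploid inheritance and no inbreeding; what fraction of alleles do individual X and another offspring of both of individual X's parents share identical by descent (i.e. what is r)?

0.5

Each parent–offspring link contributes a factor of 1/2, and independent paths through distinct common ancestors add.
Full sibs share both parents — two paths of length 2: r = 2·(1/2)^2 = 1/2.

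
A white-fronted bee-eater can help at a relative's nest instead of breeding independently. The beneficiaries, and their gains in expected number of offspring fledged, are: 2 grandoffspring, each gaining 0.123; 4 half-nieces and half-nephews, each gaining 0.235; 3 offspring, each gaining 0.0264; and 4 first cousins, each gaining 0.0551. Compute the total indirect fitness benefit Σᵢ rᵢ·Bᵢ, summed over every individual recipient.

0.24615

r to a grandoffspring = 0.25 (two parent–offspring links: r = (1/2)^2 = 1/4).
r to a half-niece or half-nephew = 0.125 (half-aunt/uncle↔niece/nephew: one path of length 3: r = (1/2)^3 = 1/8).
r to an offspring = 1/2 (one parent–offspring link: r = (1/2)^1 = 1/2).
r to a first cousin = 1/8 (first cousins share one grandparent pair — two paths of length 4: r = 2·(1/2)^4 = 1/8).
Summing one r·B term per recipient: 2·0.25·0.123 + 4·0.125·0.235 + 3·0.5·0.0264 + 4·0.125·0.0551 = 0.24615.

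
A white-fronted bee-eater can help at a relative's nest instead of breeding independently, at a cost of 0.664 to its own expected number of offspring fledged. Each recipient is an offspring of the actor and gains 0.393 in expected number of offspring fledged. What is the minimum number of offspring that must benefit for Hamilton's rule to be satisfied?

r to an offspring = 0.5 (one parent–offspring link: r = (1/2)^1 = 1/2).
Hamilton's rule: n·r·B > C  ⇒  n > C/(r·B) = 0.664/(0.5·0.393) = 3.379.
The smallest integer exceeding 3.379 is 4.

4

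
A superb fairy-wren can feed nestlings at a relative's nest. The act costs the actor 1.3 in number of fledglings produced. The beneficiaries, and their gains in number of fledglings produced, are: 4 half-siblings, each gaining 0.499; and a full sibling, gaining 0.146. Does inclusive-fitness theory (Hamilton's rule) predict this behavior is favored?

Hamilton's rule: the trait is favored when the sum of r·B over every recipient exceeds the actor's cost C.
r to a half-sibling = 0.25 (half-sibs share one parent — one path of length 2: r = (1/2)^2 = 1/4).
r to a full sibling = 0.5 (full sibs share both parents — two paths of length 2: r = 2·(1/2)^2 = 1/2).
Summing one r·B term per recipient: 4·0.25·0.499 + 1·0.5·0.146 = 0.572.
0.572 < 1.3: the indirect benefit is less than the cost.

No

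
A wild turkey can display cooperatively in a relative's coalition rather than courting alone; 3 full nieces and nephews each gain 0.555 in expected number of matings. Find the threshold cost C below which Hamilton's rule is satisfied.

0.41625

r to a full niece or nephew = 0.25 (full aunt/uncle↔niece/nephew: two paths of length 3 through the shared grandparent pair: r = 2·(1/2)^3 = 1/4).
Hamilton's rule: n·r·B > C, so the trait is favored while C < n·r·B = 3·0.25·0.555 = 0.41625.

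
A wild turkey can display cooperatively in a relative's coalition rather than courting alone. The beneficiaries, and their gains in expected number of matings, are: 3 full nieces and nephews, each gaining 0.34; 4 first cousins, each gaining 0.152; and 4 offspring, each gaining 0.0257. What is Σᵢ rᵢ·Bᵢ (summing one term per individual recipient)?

0.3824

r to a full niece or nephew = 1/4 (full aunt/uncle↔niece/nephew: two paths of length 3 through the shared grandparent pair: r = 2·(1/2)^3 = 1/4).
r to a first cousin = 0.125 (first cousins share one grandparent pair — two paths of length 4: r = 2·(1/2)^4 = 1/8).
r to an offspring = 1/2 (one parent–offspring link: r = (1/2)^1 = 1/2).
Summing one r·B term per recipient: 3·0.25·0.34 + 4·0.125·0.152 + 4·0.5·0.0257 = 0.3824.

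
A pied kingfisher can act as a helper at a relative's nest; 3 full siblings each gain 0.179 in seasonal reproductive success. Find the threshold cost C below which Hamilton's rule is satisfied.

0.2685

r to a full sibling = 1/2 (full sibs share both parents — two paths of length 2: r = 2·(1/2)^2 = 1/2).
Hamilton's rule: n·r·B > C, so the trait is favored while C < n·r·B = 3·0.5·0.179 = 0.2685.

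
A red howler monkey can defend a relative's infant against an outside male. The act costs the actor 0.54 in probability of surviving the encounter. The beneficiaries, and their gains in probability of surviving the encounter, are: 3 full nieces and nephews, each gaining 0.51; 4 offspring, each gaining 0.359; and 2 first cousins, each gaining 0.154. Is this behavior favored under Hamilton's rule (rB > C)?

Yes

Hamilton's rule: the trait is favored when the sum of r·B over every recipient exceeds the actor's cost C.
r to a full niece or nephew = 0.25 (full aunt/uncle↔niece/nephew: two paths of length 3 through the shared grandparent pair: r = 2·(1/2)^3 = 1/4).
r to an offspring = 1/2 (one parent–offspring link: r = (1/2)^1 = 1/2).
r to a first cousin = 0.125 (first cousins share one grandparent pair — two paths of length 4: r = 2·(1/2)^4 = 1/8).
Summing one r·B term per recipient: 3·0.25·0.51 + 4·0.5·0.359 + 2·0.125·0.154 = 1.139.
1.139 > 0.54: the indirect benefit exceeds the cost.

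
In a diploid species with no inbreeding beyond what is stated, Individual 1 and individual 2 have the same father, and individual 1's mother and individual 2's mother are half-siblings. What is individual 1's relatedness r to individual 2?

0.3125

Independent pedigree routes through distinct common ancestors add.
Individual 1 and individual 2 are related in two ways: half-sibs through their shared father (r = 1/4) and half first cousins through their mothers (r = 1/16).
r = 1/4 + 1/16 = 0.3125.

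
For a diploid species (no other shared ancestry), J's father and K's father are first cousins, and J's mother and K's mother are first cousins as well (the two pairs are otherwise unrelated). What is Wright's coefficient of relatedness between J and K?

Wright's path rule: contributions from independent ancestry routes add.
J and K are related in two ways: second cousins through their fathers (r = 1/32) and second cousins through their mothers (r = 1/32).
r = 1/32 + 1/32 = 1/16 = 0.0625.

0.0625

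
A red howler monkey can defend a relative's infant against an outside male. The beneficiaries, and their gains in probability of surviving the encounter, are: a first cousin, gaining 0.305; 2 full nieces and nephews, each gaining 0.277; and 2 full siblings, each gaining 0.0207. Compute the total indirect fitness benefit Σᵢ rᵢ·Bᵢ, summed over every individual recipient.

r to a first cousin = 1/8 (first cousins share one grandparent pair — two paths of length 4: r = 2·(1/2)^4 = 1/8).
r to a full niece or nephew = 0.25 (full aunt/uncle↔niece/nephew: two paths of length 3 through the shared grandparent pair: r = 2·(1/2)^3 = 1/4).
r to a full sibling = 0.5 (full sibs share both parents — two paths of length 2: r = 2·(1/2)^2 = 1/2).
Summing one r·B term per recipient: 1·0.125·0.305 + 2·0.25·0.277 + 2·0.5·0.0207 = 0.197325.

0.197325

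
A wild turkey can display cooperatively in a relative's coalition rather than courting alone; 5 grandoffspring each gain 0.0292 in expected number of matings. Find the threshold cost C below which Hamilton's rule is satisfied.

0.0365

r to a grandoffspring = 0.25 (two parent–offspring links: r = (1/2)^2 = 1/4).
Hamilton's rule: n·r·B > C, so the trait is favored while C < n·r·B = 5·0.25·0.0292 = 0.0365.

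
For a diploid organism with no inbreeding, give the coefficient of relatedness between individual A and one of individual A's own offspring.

0.5

Each parent–offspring link contributes a factor of 1/2, and independent paths through distinct common ancestors add.
One parent–offspring link: r = (1/2)^1 = 1/2.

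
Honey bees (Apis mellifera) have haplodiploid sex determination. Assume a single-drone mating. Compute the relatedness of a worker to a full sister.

0.75

Haplodiploid full sisters inherit their father's entire haploid genome identically (contributing 1/2) and on average half of their mother's contribution (1/2 · 1/2 = 1/4); r = 1/2 + 1/4 = 3/4.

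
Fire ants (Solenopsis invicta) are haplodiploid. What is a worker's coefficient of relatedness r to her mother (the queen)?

0.5

One meiotic link between diploid queen and diploid daughter: r = 1/2.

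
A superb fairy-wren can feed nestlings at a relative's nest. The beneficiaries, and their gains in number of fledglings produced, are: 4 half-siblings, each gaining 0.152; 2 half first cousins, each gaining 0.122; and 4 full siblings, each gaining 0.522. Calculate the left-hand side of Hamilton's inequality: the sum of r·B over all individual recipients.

1.21125

r to a half-sibling = 0.25 (half-sibs share one parent — one path of length 2: r = (1/2)^2 = 1/4).
r to a half first cousin = 1/16 (half first cousins share one grandparent — one path of length 4: r = (1/2)^4 = 1/16).
r to a full sibling = 1/2 (full sibs share both parents — two paths of length 2: r = 2·(1/2)^2 = 1/2).
Summing one r·B term per recipient: 4·0.25·0.152 + 2·0.0625·0.122 + 4·0.5·0.522 = 1.21125.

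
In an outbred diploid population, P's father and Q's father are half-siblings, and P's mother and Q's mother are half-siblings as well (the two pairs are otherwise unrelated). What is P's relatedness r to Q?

0.125

Independent pedigree routes through distinct common ancestors add.
P and Q are related in two ways: half first cousins through their fathers (r = 1/16) and half first cousins through their mothers (r = 1/16).
r = 1/16 + 1/16 = 0.125.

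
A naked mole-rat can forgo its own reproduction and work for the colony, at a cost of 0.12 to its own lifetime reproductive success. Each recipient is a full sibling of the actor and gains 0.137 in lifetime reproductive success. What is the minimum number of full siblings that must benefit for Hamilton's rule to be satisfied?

2

r to a full sibling = 0.5 (full sibs share both parents — two paths of length 2: r = 2·(1/2)^2 = 1/2).
Hamilton's rule: n·r·B > C  ⇒  n > C/(r·B) = 0.12/(0.5·0.137) = 1.752.
The smallest integer exceeding 1.752 is 2.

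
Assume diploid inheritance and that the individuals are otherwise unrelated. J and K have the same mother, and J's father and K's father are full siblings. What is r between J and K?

0.375

Relatedness sums over independent paths through distinct common ancestors.
J and K are related in two ways: half-sibs through their shared mother (r = 1/4) and first cousins through their fathers (r = 1/8).
r = 1/4 + 1/8 = 3/8 = 0.375.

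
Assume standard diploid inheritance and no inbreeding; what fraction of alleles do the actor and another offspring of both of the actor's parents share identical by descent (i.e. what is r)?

Each parent–offspring link contributes a factor of 1/2, and independent paths through distinct common ancestors add.
Full sibs share both parents — two paths of length 2: r = 2·(1/2)^2 = 1/2.

0.5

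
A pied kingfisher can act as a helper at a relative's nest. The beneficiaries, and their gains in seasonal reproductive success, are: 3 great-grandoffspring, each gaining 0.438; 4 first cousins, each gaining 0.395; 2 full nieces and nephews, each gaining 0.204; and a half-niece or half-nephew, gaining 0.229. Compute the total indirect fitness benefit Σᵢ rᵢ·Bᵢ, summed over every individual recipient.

r to a great-grandoffspring = 1/8 (three parent–offspring links: r = (1/2)^3 = 1/8).
r to a first cousin = 1/8 (first cousins share one grandparent pair — two paths of length 4: r = 2·(1/2)^4 = 1/8).
r to a full niece or nephew = 0.25 (full aunt/uncle↔niece/nephew: two paths of length 3 through the shared grandparent pair: r = 2·(1/2)^3 = 1/4).
r to a half-niece or half-nephew = 0.125 (half-aunt/uncle↔niece/nephew: one path of length 3: r = (1/2)^3 = 1/8).
Summing one r·B term per recipient: 3·0.125·0.438 + 4·0.125·0.395 + 2·0.25·0.204 + 1·0.125·0.229 = 0.492375.

0.492375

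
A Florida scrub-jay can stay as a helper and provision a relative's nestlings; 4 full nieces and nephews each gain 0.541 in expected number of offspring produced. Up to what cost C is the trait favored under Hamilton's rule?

0.541

r to a full niece or nephew = 0.25 (full aunt/uncle↔niece/nephew: two paths of length 3 through the shared grandparent pair: r = 2·(1/2)^3 = 1/4).
Hamilton's rule: n·r·B > C, so the trait is favored while C < n·r·B = 4·0.25·0.541 = 0.541.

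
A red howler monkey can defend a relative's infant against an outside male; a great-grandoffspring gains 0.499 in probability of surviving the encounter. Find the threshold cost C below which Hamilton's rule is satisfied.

r to a great-grandoffspring = 1/8 (three parent–offspring links: r = (1/2)^3 = 1/8).
Hamilton's rule: n·r·B > C, so the trait is favored while C < n·r·B = 1·0.125·0.499 = 0.062375.

0.062375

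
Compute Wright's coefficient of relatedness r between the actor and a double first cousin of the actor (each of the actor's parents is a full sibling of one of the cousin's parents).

0.25

Each parent–offspring link contributes a factor of 1/2, and independent paths through distinct common ancestors add.
Double first cousins share both grandparent pairs — four paths of length 4: r = 4·(1/2)^4 = 1/4.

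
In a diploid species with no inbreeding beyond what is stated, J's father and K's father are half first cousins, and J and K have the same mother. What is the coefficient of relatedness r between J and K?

0.265625

With two independent routes of shared ancestry, r is the sum of the two contributions.
J and K are related in two ways: half second cousins through their fathers (r = 1/64) and half-sibs through their shared mother (r = 1/4).
r = 1/64 + 1/4 = 0.265625.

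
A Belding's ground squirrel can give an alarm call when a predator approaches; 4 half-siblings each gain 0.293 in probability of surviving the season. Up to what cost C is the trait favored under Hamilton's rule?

r to a half-sibling = 1/4 (half-sibs share one parent — one path of length 2: r = (1/2)^2 = 1/4).
Hamilton's rule: n·r·B > C, so the trait is favored while C < n·r·B = 4·0.25·0.293 = 0.293.

0.293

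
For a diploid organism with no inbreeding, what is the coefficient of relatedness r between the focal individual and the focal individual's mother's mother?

0.25

Each parent–offspring link contributes a factor of 1/2, and independent paths through distinct common ancestors add.
Two parent–offspring links: r = (1/2)^2 = 1/4.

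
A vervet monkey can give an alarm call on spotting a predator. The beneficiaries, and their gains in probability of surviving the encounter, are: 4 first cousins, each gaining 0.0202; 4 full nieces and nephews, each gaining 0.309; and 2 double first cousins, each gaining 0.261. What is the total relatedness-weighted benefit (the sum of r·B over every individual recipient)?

0.4496

r to a first cousin = 1/8 (first cousins share one grandparent pair — two paths of length 4: r = 2·(1/2)^4 = 1/8).
r to a full niece or nephew = 1/4 (full aunt/uncle↔niece/nephew: two paths of length 3 through the shared grandparent pair: r = 2·(1/2)^3 = 1/4).
r to a double first cousin = 0.25 (double first cousins share both grandparent pairs — four paths of length 4: r = 4·(1/2)^4 = 1/4).
Summing one r·B term per recipient: 4·0.125·0.0202 + 4·0.25·0.309 + 2·0.25·0.261 = 0.4496.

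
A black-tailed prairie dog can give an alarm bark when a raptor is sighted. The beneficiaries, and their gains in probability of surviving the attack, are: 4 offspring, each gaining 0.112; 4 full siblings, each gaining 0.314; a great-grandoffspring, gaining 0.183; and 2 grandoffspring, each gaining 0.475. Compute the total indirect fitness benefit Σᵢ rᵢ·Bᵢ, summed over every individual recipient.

r to an offspring = 1/2 (one parent–offspring link: r = (1/2)^1 = 1/2).
r to a full sibling = 1/2 (full sibs share both parents — two paths of length 2: r = 2·(1/2)^2 = 1/2).
r to a great-grandoffspring = 0.125 (three parent–offspring links: r = (1/2)^3 = 1/8).
r to a grandoffspring = 1/4 (two parent–offspring links: r = (1/2)^2 = 1/4).
Summing one r·B term per recipient: 4·0.5·0.112 + 4·0.5·0.314 + 1·0.125·0.183 + 2·0.25·0.475 = 1.112375.

1.112375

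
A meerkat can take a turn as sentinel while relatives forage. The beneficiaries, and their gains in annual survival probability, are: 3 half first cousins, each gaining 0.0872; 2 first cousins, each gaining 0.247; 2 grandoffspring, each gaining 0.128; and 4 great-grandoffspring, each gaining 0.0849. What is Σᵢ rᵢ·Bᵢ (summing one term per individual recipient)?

r to a half first cousin = 1/16 (half first cousins share one grandparent — one path of length 4: r = (1/2)^4 = 1/16).
r to a first cousin = 1/8 (first cousins share one grandparent pair — two paths of length 4: r = 2·(1/2)^4 = 1/8).
r to a grandoffspring = 0.25 (two parent–offspring links: r = (1/2)^2 = 1/4).
r to a great-grandoffspring = 1/8 (three parent–offspring links: r = (1/2)^3 = 1/8).
Summing one r·B term per recipient: 3·0.0625·0.0872 + 2·0.125·0.247 + 2·0.25·0.128 + 4·0.125·0.0849 = 0.18455.

0.18455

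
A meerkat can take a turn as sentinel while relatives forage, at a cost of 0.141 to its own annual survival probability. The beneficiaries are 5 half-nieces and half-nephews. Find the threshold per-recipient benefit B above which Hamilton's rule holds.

0.2256

r to a half-niece or half-nephew = 1/8 (half-aunt/uncle↔niece/nephew: one path of length 3: r = (1/2)^3 = 1/8).
Hamilton's rule with n recipients of equal r: n·r·B > C, so B > C/(n·r) = 0.141/(5·0.125) = 0.2256.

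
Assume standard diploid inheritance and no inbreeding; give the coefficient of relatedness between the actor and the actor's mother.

Each parent–offspring link contributes a factor of 1/2, and independent paths through distinct common ancestors add.
One parent–offspring link: r = (1/2)^1 = 1/2.

0.5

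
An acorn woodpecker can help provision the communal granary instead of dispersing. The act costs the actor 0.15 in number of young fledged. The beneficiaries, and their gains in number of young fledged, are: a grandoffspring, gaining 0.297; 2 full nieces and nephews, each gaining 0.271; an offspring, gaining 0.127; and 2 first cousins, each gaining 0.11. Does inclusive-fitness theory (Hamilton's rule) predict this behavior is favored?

Hamilton's rule: the trait is favored when the sum of r·B over every recipient exceeds the actor's cost C.
r to a grandoffspring = 0.25 (two parent–offspring links: r = (1/2)^2 = 1/4).
r to a full niece or nephew = 0.25 (full aunt/uncle↔niece/nephew: two paths of length 3 through the shared grandparent pair: r = 2·(1/2)^3 = 1/4).
r to an offspring = 0.5 (one parent–offspring link: r = (1/2)^1 = 1/2).
r to a first cousin = 1/8 (first cousins share one grandparent pair — two paths of length 4: r = 2·(1/2)^4 = 1/8).
Summing one r·B term per recipient: 1·0.25·0.297 + 2·0.25·0.271 + 1·0.5·0.127 + 2·0.125·0.11 = 0.30075.
0.30075 > 0.15: the indirect benefit exceeds the cost.

Yes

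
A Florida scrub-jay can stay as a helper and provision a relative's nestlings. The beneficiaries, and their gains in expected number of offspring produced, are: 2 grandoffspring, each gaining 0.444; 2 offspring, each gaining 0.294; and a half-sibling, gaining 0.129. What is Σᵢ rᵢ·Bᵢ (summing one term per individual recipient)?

r to a grandoffspring = 0.25 (two parent–offspring links: r = (1/2)^2 = 1/4).
r to an offspring = 1/2 (one parent–offspring link: r = (1/2)^1 = 1/2).
r to a half-sibling = 1/4 (half-sibs share one parent — one path of length 2: r = (1/2)^2 = 1/4).
Summing one r·B term per recipient: 2·0.25·0.444 + 2·0.5·0.294 + 1·0.25·0.129 = 0.54825.

0.54825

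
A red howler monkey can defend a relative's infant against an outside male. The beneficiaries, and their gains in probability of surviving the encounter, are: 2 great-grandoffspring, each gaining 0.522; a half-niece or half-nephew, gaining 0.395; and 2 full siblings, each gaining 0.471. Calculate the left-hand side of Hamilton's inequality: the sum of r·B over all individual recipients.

r to a great-grandoffspring = 0.125 (three parent–offspring links: r = (1/2)^3 = 1/8).
r to a half-niece or half-nephew = 1/8 (half-aunt/uncle↔niece/nephew: one path of length 3: r = (1/2)^3 = 1/8).
r to a full sibling = 0.5 (full sibs share both parents — two paths of length 2: r = 2·(1/2)^2 = 1/2).
Summing one r·B term per recipient: 2·0.125·0.522 + 1·0.125·0.395 + 2·0.5·0.471 = 0.650875.

0.650875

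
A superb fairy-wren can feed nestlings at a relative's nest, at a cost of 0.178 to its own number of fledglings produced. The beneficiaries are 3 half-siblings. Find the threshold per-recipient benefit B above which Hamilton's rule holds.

r to a half-sibling = 1/4 (half-sibs share one parent — one path of length 2: r = (1/2)^2 = 1/4).
Hamilton's rule with n recipients of equal r: n·r·B > C, so B > C/(n·r) = 0.178/(3·0.25) = 0.2373.

0.2373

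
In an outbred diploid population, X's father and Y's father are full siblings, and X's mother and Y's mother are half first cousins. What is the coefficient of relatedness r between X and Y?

0.140625

Wright's path rule: contributions from independent ancestry routes add.
X and Y are related in two ways: first cousins through their fathers (r = 1/8) and half second cousins through their mothers (r = 1/64).
r = 1/8 + 1/64 = 0.140625.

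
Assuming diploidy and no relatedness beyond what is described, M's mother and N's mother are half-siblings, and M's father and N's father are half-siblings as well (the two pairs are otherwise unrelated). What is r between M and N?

Independent pedigree routes through distinct common ancestors add.
M and N are related in two ways: half first cousins through their mothers (r = 1/16) and half first cousins through their fathers (r = 1/16).
r = 1/16 + 1/16 = 1/8 = 0.125.

0.125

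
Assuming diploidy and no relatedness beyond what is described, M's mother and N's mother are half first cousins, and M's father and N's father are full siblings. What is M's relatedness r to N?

Independent pedigree routes through distinct common ancestors add.
M and N are related in two ways: half second cousins through their mothers (r = 1/64) and first cousins through their fathers (r = 1/8).
r = 1/64 + 1/8 = 0.140625.

0.140625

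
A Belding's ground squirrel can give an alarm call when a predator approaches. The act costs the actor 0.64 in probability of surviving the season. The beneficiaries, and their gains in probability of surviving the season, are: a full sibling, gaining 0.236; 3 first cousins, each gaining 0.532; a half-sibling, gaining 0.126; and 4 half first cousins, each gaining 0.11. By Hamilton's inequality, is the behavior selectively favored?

Hamilton's rule: the trait is favored when the sum of r·B over every recipient exceeds the actor's cost C.
r to a full sibling = 0.5 (full sibs share both parents — two paths of length 2: r = 2·(1/2)^2 = 1/2).
r to a first cousin = 1/8 (first cousins share one grandparent pair — two paths of length 4: r = 2·(1/2)^4 = 1/8).
r to a half-sibling = 1/4 (half-sibs share one parent — one path of length 2: r = (1/2)^2 = 1/4).
r to a half first cousin = 0.0625 (half first cousins share one grandparent — one path of length 4: r = (1/2)^4 = 1/16).
Summing one r·B term per recipient: 1·0.5·0.236 + 3·0.125·0.532 + 1·0.25·0.126 + 4·0.0625·0.11 = 0.3765.
0.3765 < 0.64: the indirect benefit is less than the cost.

No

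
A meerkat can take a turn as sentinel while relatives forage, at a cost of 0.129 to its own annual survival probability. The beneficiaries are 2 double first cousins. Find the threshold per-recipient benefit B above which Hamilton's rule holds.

r to a double first cousin = 1/4 (double first cousins share both grandparent pairs — four paths of length 4: r = 4·(1/2)^4 = 1/4).
Hamilton's rule with n recipients of equal r: n·r·B > C, so B > C/(n·r) = 0.129/(2·0.25) = 0.258.

0.258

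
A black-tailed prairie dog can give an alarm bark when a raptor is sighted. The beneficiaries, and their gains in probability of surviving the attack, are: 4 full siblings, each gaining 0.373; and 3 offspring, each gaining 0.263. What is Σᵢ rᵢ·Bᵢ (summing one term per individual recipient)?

1.1405

r to a full sibling = 0.5 (full sibs share both parents — two paths of length 2: r = 2·(1/2)^2 = 1/2).
r to an offspring = 0.5 (one parent–offspring link: r = (1/2)^1 = 1/2).
Summing one r·B term per recipient: 4·0.5·0.373 + 3·0.5·0.263 = 1.1405.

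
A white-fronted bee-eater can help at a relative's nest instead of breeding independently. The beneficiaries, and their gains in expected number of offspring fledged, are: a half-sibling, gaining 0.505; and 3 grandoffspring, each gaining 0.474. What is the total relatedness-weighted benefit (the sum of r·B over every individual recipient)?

r to a half-sibling = 1/4 (half-sibs share one parent — one path of length 2: r = (1/2)^2 = 1/4).
r to a grandoffspring = 1/4 (two parent–offspring links: r = (1/2)^2 = 1/4).
Summing one r·B term per recipient: 1·0.25·0.505 + 3·0.25·0.474 = 0.48175.

0.48175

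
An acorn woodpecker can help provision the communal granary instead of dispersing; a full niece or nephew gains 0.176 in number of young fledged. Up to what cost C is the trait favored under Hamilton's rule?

r to a full niece or nephew = 0.25 (full aunt/uncle↔niece/nephew: two paths of length 3 through the shared grandparent pair: r = 2·(1/2)^3 = 1/4).
Hamilton's rule: n·r·B > C, so the trait is favored while C < n·r·B = 1·0.25·0.176 = 0.044.

0.044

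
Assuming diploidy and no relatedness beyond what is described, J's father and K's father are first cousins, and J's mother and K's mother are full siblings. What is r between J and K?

Relatedness sums over independent paths through distinct common ancestors.
J and K are related in two ways: second cousins through their fathers (r = 1/32) and first cousins through their mothers (r = 1/8).
r = 1/32 + 1/8 = 5/32 = 0.15625.

0.15625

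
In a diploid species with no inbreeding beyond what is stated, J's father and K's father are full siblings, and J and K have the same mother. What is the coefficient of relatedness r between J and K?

0.375

Independent pedigree routes through distinct common ancestors add.
J and K are related in two ways: first cousins through their fathers (r = 1/8) and half-sibs through their shared mother (r = 1/4).
r = 1/8 + 1/4 = 0.375.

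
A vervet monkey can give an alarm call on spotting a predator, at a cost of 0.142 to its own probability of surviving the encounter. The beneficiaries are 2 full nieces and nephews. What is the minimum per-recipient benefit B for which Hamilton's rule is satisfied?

0.284

r to a full niece or nephew = 0.25 (full aunt/uncle↔niece/nephew: two paths of length 3 through the shared grandparent pair: r = 2·(1/2)^3 = 1/4).
Hamilton's rule with n recipients of equal r: n·r·B > C, so B > C/(n·r) = 0.142/(2·0.25) = 0.284.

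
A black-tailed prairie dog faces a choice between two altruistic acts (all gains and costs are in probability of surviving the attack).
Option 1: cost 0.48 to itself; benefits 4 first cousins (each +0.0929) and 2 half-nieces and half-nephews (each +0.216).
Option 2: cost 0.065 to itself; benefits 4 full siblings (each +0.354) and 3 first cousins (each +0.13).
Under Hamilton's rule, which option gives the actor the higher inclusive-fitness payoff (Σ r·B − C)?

Option 2

Option 1: r to a first cousin = 0.125.
Option 1: r to a half-niece or half-nephew = 0.125.
Option 1: Σ r·B − C = (4·0.125·0.0929 + 2·0.125·0.216) − 0.48 = -0.37955.
Option 2: r to a full sibling = 0.5.
Option 2: r to a first cousin = 0.125.
Option 2: Σ r·B − C = (4·0.5·0.354 + 3·0.125·0.13) − 0.065 = 0.69175.
Option 2 has the higher net inclusive-fitness payoff.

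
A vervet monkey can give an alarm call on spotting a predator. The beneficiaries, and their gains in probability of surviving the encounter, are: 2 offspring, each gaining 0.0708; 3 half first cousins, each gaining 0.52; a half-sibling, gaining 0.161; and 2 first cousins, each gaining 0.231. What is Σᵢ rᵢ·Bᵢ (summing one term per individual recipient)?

0.2663

r to an offspring = 1/2 (one parent–offspring link: r = (1/2)^1 = 1/2).
r to a half first cousin = 1/16 (half first cousins share one grandparent — one path of length 4: r = (1/2)^4 = 1/16).
r to a half-sibling = 0.25 (half-sibs share one parent — one path of length 2: r = (1/2)^2 = 1/4).
r to a first cousin = 0.125 (first cousins share one grandparent pair — two paths of length 4: r = 2·(1/2)^4 = 1/8).
Summing one r·B term per recipient: 2·0.5·0.0708 + 3·0.0625·0.52 + 1·0.25·0.161 + 2·0.125·0.231 = 0.2663.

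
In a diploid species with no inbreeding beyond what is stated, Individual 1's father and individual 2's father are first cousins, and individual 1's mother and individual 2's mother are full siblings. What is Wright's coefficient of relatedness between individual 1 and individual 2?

Wright's path rule: contributions from independent ancestry routes add.
Individual 1 and individual 2 are related in two ways: second cousins through their fathers (r = 1/32) and first cousins through their mothers (r = 1/8).
r = 1/32 + 1/8 = 5/32 = 0.15625.

0.15625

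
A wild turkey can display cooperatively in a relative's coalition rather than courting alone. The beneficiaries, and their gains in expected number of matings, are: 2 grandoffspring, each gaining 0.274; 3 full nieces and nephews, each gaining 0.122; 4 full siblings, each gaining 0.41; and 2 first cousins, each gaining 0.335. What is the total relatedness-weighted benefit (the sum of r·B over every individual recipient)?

r to a grandoffspring = 1/4 (two parent–offspring links: r = (1/2)^2 = 1/4).
r to a full niece or nephew = 0.25 (full aunt/uncle↔niece/nephew: two paths of length 3 through the shared grandparent pair: r = 2·(1/2)^3 = 1/4).
r to a full sibling = 1/2 (full sibs share both parents — two paths of length 2: r = 2·(1/2)^2 = 1/2).
r to a first cousin = 1/8 (first cousins share one grandparent pair — two paths of length 4: r = 2·(1/2)^4 = 1/8).
Summing one r·B term per recipient: 2·0.25·0.274 + 3·0.25·0.122 + 4·0.5·0.41 + 2·0.125·0.335 = 1.13225.

1.13225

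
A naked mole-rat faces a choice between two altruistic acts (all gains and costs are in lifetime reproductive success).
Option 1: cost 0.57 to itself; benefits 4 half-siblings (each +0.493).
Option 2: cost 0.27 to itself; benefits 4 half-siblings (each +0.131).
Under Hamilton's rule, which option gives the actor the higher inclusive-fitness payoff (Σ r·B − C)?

Option 1

Option 1: r to a half-sibling = 0.25.
Option 1: Σ r·B − C = (4·0.25·0.493) − 0.57 = -0.077.
Option 2: r to a half-sibling = 0.25.
Option 2: Σ r·B − C = (4·0.25·0.131) − 0.27 = -0.139.
Option 1 has the higher net inclusive-fitness payoff.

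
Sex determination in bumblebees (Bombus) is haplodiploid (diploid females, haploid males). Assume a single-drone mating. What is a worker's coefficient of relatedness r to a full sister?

0.75

Haplodiploid full sisters inherit their father's entire haploid genome identically (contributing 1/2) and on average half of their mother's contribution (1/2 · 1/2 = 1/4); r = 1/2 + 1/4 = 3/4.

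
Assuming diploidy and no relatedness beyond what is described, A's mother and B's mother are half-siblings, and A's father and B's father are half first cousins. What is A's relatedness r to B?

Wright's path rule: contributions from independent ancestry routes add.
A and B are related in two ways: half first cousins through their mothers (r = 1/16) and half second cousins through their fathers (r = 1/64).
r = 1/16 + 1/64 = 0.078125.

0.078125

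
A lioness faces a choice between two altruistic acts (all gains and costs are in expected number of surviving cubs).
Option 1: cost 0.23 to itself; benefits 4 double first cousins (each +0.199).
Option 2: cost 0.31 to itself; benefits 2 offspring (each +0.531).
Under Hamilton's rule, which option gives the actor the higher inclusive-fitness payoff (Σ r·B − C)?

Option 2

Option 1: r to a double first cousin = 0.25.
Option 1: Σ r·B − C = (4·0.25·0.199) − 0.23 = -0.031.
Option 2: r to an offspring = 0.5.
Option 2: Σ r·B − C = (2·0.5·0.531) − 0.31 = 0.221.
Option 2 has the higher net inclusive-fitness payoff.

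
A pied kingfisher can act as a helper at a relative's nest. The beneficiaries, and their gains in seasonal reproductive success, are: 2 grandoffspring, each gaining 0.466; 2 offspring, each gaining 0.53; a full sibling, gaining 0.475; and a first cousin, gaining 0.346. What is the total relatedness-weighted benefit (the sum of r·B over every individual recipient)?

r to a grandoffspring = 1/4 (two parent–offspring links: r = (1/2)^2 = 1/4).
r to an offspring = 1/2 (one parent–offspring link: r = (1/2)^1 = 1/2).
r to a full sibling = 1/2 (full sibs share both parents — two paths of length 2: r = 2·(1/2)^2 = 1/2).
r to a first cousin = 0.125 (first cousins share one grandparent pair — two paths of length 4: r = 2·(1/2)^4 = 1/8).
Summing one r·B term per recipient: 2·0.25·0.466 + 2·0.5·0.53 + 1·0.5·0.475 + 1·0.125·0.346 = 1.04375.

1.04375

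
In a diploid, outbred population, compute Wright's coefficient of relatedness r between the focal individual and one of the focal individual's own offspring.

0.5

Each parent–offspring link contributes a factor of 1/2, and independent paths through distinct common ancestors add.
One parent–offspring link: r = (1/2)^1 = 1/2.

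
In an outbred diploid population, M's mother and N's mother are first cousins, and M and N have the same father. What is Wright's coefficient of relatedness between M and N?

0.28125

Independent pedigree routes through distinct common ancestors add.
M and N are related in two ways: second cousins through their mothers (r = 1/32) and half-sibs through their shared father (r = 1/4).
r = 1/32 + 1/4 = 9/32 = 0.28125.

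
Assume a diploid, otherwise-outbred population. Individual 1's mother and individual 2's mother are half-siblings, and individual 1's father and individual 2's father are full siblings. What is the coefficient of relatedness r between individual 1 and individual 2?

Wright's path rule: contributions from independent ancestry routes add.
Individual 1 and individual 2 are related in two ways: half first cousins through their mothers (r = 1/16) and first cousins through their fathers (r = 1/8).
r = 1/16 + 1/8 = 3/16 = 0.1875.

0.1875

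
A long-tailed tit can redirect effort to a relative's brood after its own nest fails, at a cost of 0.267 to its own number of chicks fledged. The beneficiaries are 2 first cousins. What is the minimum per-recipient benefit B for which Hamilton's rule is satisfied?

r to a first cousin = 1/8 (first cousins share one grandparent pair — two paths of length 4: r = 2·(1/2)^4 = 1/8).
Hamilton's rule with n recipients of equal r: n·r·B > C, so B > C/(n·r) = 0.267/(2·0.125) = 1.068.

1.068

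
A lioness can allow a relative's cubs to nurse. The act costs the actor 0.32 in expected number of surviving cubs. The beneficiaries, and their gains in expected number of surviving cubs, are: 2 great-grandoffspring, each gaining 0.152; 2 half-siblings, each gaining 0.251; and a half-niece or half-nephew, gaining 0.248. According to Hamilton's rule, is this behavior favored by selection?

No

Hamilton's rule: the trait is favored when the sum of r·B over every recipient exceeds the actor's cost C.
r to a great-grandoffspring = 1/8 (three parent–offspring links: r = (1/2)^3 = 1/8).
r to a half-sibling = 1/4 (half-sibs share one parent — one path of length 2: r = (1/2)^2 = 1/4).
r to a half-niece or half-nephew = 0.125 (half-aunt/uncle↔niece/nephew: one path of length 3: r = (1/2)^3 = 1/8).
Summing one r·B term per recipient: 2·0.125·0.152 + 2·0.25·0.251 + 1·0.125·0.248 = 0.1945.
0.1945 < 0.32: the indirect benefit is less than the cost.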